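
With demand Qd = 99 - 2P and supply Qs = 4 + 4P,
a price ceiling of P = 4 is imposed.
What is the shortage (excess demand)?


At P = 4:
Qd = 99 - 2*4 = 91
Qs = 4 + 4*4 = 20
Shortage = Qd - Qs = 91 - 20 = 71

71


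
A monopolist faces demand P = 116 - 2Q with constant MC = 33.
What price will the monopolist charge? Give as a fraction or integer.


MR = 116 - 4Q
Set MR = MC: 116 - 4Q = 33
Q* = 83/4
Substitute into demand:
P* = 116 - 2*83/4 = 149/2

149/2


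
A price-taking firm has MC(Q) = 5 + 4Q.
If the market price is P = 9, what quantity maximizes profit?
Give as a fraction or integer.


In perfect competition, profit is maximized where P = MC.
9 = 5 + 4Q
4 = 4Q
Q* = 4/4 = 1

1


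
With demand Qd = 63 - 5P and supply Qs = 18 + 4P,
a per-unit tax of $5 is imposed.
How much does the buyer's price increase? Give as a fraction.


With a per-unit tax, the buyer's price increase depends on relative slopes.
Supply slope: d = 4, Demand slope: b = 5
Buyer's price increase = d * tax / (b + d)
= 4 * 5 / (5 + 4)
= 20 / 9 = 20/9

20/9


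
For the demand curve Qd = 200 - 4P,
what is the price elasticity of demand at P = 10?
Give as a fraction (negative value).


dQ/dP = -4
At P = 10: Q = 200 - 4*10 = 160
E = (dQ/dP)(P/Q) = (-4)(10/160) = -1/4

-1/4


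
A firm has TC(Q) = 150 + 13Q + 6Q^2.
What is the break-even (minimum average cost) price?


AC(Q) = 150/Q + 13 + 6Q
To minimize: dAC/dQ = -150/Q^2 + 6 = 0
Q^2 = 150/6 = 25
Q* = 5
Min AC = 150/5 + 13 + 6*5
Min AC = 30 + 13 + 30 = 73

73


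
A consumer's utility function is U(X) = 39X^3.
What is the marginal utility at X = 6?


MU = dU/dX = 39*3*X^(3-1)
MU = 117*X^2
At X = 6:
MU = 117 * 6^2
MU = 117 * 36 = 4212

4212


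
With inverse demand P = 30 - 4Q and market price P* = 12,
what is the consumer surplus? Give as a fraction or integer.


Maximum willingness to pay (at Q=0): P_max = 30
Quantity demanded at P* = 12:
Q* = (30 - 12)/4 = 9/2
CS = (1/2) * Q* * (P_max - P*)
CS = (1/2) * 9/2 * (30 - 12)
CS = (1/2) * 9/2 * 18 = 81/2

81/2


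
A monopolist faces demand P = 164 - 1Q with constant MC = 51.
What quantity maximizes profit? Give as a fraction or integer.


TR = P*Q = (164 - 1Q)Q = 164Q - 1Q^2
MR = dTR/dQ = 164 - 2Q
Set MR = MC:
164 - 2Q = 51
113 = 2Q
Q* = 113/2 = 113/2

113/2


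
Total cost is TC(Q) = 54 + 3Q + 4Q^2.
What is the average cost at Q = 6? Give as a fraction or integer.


TC(6) = 54 + 3*6 + 4*6^2
TC(6) = 54 + 18 + 144 = 216
AC = TC/Q = 216/6 = 36

36


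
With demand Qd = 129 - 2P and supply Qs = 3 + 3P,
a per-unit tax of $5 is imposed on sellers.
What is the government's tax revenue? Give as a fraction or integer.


With tax on sellers, new supply: Qs' = 3 + 3(P - 5)
= 3P - 12
New equilibrium quantity:
Q_new = 363/5
Tax revenue = tax * Q_new = 5 * 363/5 = 363

363


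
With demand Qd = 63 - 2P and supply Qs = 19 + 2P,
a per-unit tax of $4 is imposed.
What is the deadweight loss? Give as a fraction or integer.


Pre-tax equilibrium quantity: Q* = 41
Post-tax equilibrium quantity: Q_tax = 37
Reduction in quantity: Q* - Q_tax = 4
DWL = (1/2) * tax * (Q* - Q_tax)
DWL = (1/2) * 4 * 4 = 8

8


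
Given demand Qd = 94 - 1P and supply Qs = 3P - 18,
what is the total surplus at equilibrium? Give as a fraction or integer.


Find equilibrium: 94 - 1P = 3P - 18
94 + 18 = 4P
P* = 112/4 = 28
Q* = 3*28 - 18 = 66
Inverse demand: P = 94 - Q/1, so P_max = 94
Inverse supply: P = 6 + Q/3, so P_min = 6
CS = (1/2) * 66 * (94 - 28) = 2178
PS = (1/2) * 66 * (28 - 6) = 726
TS = CS + PS = 2178 + 726 = 2904

2904


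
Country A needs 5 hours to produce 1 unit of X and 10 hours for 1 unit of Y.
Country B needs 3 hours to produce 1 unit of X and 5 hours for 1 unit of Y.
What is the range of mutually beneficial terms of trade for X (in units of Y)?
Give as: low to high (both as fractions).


Opportunity cost of X for Country A = hours_X / hours_Y = 5/10 = 1/2 units of Y
Opportunity cost of X for Country B = hours_X / hours_Y = 3/5 = 3/5 units of Y
Terms of trade must be between the two opportunity costs.
Range: 1/2 to 3/5

1/2 to 3/5


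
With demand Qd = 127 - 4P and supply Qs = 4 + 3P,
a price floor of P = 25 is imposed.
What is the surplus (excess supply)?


At P = 25:
Qd = 127 - 4*25 = 27
Qs = 4 + 3*25 = 79
Surplus = Qs - Qd = 79 - 27 = 52

52


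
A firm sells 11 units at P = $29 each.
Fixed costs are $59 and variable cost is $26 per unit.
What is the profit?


Total Revenue = P * Q = 29 * 11 = $319
Total Cost = FC + VC*Q = 59 + 26*11 = $345
Profit = TR - TC = 319 - 345 = $-26

$-26


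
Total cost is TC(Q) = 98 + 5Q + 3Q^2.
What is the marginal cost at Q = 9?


MC = dTC/dQ = 5 + 2*3*Q
At Q = 9:
MC = 5 + 6*9
MC = 5 + 54 = 59

59


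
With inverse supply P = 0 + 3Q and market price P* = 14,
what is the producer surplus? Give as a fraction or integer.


Minimum supply price (at Q=0): P_min = 0
Quantity supplied at P* = 14:
Q* = (14 - 0)/3 = 14/3
PS = (1/2) * Q* * (P* - P_min)
PS = (1/2) * 14/3 * (14 - 0)
PS = (1/2) * 14/3 * 14 = 98/3

98/3


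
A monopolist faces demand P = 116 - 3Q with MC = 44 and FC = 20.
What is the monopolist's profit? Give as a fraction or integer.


MR = MC: 116 - 6Q = 44
Q* = 12
P* = 116 - 3*12 = 80
Profit = (P* - MC)*Q* - FC
= (80 - 44)*12 - 20
= 36*12 - 20
= 432 - 20 = 412

412


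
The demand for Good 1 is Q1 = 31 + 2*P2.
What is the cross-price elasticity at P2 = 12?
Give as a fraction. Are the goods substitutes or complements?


dQ1/dP2 = 2
At P2 = 12: Q1 = 31 + 2*12 = 55
Exy = (dQ1/dP2)(P2/Q1) = 2 * 12 / 55 = 24/55
Since Exy > 0, the goods are substitutes.

24/55 (substitutes)


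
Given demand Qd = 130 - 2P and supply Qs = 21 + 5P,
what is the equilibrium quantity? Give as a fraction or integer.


First find equilibrium price:
130 - 2P = 21 + 5P
P* = 109/7 = 109/7
Then substitute into demand:
Q* = 130 - 2 * 109/7 = 692/7

692/7


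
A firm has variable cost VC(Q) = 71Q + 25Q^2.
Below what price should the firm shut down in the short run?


AVC(Q) = VC(Q)/Q = 71 + 25Q
AVC is increasing in Q, so minimum AVC is at Q -> 0+.
Min AVC = 71
The firm should shut down if P < 71.

71


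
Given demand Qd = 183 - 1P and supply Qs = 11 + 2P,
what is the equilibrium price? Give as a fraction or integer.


At equilibrium, Qd = Qs.
183 - 1P = 11 + 2P
183 - 11 = 1P + 2P
172 = 3P
P* = 172/3 = 172/3

172/3


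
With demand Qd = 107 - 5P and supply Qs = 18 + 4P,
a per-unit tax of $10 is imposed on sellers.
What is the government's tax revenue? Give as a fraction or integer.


With tax on sellers, new supply: Qs' = 18 + 4(P - 10)
= 4P - 22
New equilibrium quantity:
Q_new = 106/3
Tax revenue = tax * Q_new = 10 * 106/3 = 1060/3

1060/3


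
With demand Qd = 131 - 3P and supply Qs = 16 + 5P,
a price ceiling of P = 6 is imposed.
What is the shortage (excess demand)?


At P = 6:
Qd = 131 - 3*6 = 113
Qs = 16 + 5*6 = 46
Shortage = Qd - Qs = 113 - 46 = 67

67


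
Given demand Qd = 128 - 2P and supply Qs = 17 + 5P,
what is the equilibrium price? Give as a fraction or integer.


At equilibrium, Qd = Qs.
128 - 2P = 17 + 5P
128 - 17 = 2P + 5P
111 = 7P
P* = 111/7 = 111/7

111/7


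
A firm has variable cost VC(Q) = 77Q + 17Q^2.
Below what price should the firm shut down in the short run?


AVC(Q) = VC(Q)/Q = 77 + 17Q
AVC is increasing in Q, so minimum AVC is at Q -> 0+.
Min AVC = 77
The firm should shut down if P < 77.

77


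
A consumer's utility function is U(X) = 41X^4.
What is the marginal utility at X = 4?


MU = dU/dX = 41*4*X^(4-1)
MU = 164*X^3
At X = 4:
MU = 164 * 4^3
MU = 164 * 64 = 10496

10496


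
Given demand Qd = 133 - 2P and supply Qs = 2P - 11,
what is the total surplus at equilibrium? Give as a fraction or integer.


Find equilibrium: 133 - 2P = 2P - 11
133 + 11 = 4P
P* = 144/4 = 36
Q* = 2*36 - 11 = 61
Inverse demand: P = 133/2 - Q/2, so P_max = 133/2
Inverse supply: P = 11/2 + Q/2, so P_min = 11/2
CS = (1/2) * 61 * (133/2 - 36) = 3721/4
PS = (1/2) * 61 * (36 - 11/2) = 3721/4
TS = CS + PS = 3721/4 + 3721/4 = 3721/2

3721/2


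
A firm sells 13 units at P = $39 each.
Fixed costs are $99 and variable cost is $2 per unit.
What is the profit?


Total Revenue = P * Q = 39 * 13 = $507
Total Cost = FC + VC*Q = 99 + 2*13 = $125
Profit = TR - TC = 507 - 125 = $382

$382


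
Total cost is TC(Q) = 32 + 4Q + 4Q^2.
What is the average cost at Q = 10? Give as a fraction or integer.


TC(10) = 32 + 4*10 + 4*10^2
TC(10) = 32 + 40 + 400 = 472
AC = TC/Q = 472/10 = 236/5

236/5


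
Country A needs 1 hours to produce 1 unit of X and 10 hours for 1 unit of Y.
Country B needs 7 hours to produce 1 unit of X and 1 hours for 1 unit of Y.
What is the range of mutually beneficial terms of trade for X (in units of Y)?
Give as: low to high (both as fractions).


Opportunity cost of X for Country A = hours_X / hours_Y = 1/10 = 1/10 units of Y
Opportunity cost of X for Country B = hours_X / hours_Y = 7/1 = 7 units of Y
Terms of trade must be between the two opportunity costs.
Range: 1/10 to 7

1/10 to 7


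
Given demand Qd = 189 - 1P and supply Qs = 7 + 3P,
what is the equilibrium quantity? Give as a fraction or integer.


First find equilibrium price:
189 - 1P = 7 + 3P
P* = 182/4 = 91/2
Then substitute into demand:
Q* = 189 - 1 * 91/2 = 287/2

287/2


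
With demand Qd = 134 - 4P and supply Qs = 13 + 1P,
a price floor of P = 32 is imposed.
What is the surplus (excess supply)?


At P = 32:
Qd = 134 - 4*32 = 6
Qs = 13 + 1*32 = 45
Surplus = Qs - Qd = 45 - 6 = 39

39


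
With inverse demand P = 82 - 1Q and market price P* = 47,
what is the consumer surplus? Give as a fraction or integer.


Maximum willingness to pay (at Q=0): P_max = 82
Quantity demanded at P* = 47:
Q* = (82 - 47)/1 = 35
CS = (1/2) * Q* * (P_max - P*)
CS = (1/2) * 35 * (82 - 47)
CS = (1/2) * 35 * 35 = 1225/2

1225/2


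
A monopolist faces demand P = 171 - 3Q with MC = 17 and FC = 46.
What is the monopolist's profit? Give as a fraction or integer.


MR = MC: 171 - 6Q = 17
Q* = 77/3
P* = 171 - 3*77/3 = 94
Profit = (P* - MC)*Q* - FC
= (94 - 17)*77/3 - 46
= 77*77/3 - 46
= 5929/3 - 46 = 5791/3

5791/3


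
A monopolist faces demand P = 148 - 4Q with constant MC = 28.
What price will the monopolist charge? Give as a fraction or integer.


MR = 148 - 8Q
Set MR = MC: 148 - 8Q = 28
Q* = 15
Substitute into demand:
P* = 148 - 4*15 = 88

88


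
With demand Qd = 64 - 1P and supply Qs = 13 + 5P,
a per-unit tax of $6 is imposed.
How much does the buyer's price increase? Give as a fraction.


With a per-unit tax, the buyer's price increase depends on relative slopes.
Supply slope: d = 5, Demand slope: b = 1
Buyer's price increase = d * tax / (b + d)
= 5 * 6 / (1 + 5)
= 30 / 6 = 5

5


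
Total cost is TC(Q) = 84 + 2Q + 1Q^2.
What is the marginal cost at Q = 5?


MC = dTC/dQ = 2 + 2*1*Q
At Q = 5:
MC = 2 + 2*5
MC = 2 + 10 = 12

12


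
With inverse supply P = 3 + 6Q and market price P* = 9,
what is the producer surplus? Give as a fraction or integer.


Minimum supply price (at Q=0): P_min = 3
Quantity supplied at P* = 9:
Q* = (9 - 3)/6 = 1
PS = (1/2) * Q* * (P* - P_min)
PS = (1/2) * 1 * (9 - 3)
PS = (1/2) * 1 * 6 = 3

3


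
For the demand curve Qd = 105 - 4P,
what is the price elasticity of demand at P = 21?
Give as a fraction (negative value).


dQ/dP = -4
At P = 21: Q = 105 - 4*21 = 21
E = (dQ/dP)(P/Q) = (-4)(21/21) = -4

-4


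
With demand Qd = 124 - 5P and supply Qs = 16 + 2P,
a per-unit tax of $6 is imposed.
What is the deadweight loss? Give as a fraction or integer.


Pre-tax equilibrium quantity: Q* = 328/7
Post-tax equilibrium quantity: Q_tax = 268/7
Reduction in quantity: Q* - Q_tax = 60/7
DWL = (1/2) * tax * (Q* - Q_tax)
DWL = (1/2) * 6 * 60/7 = 180/7

180/7


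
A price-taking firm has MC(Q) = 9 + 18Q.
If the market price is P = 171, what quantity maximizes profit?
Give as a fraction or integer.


In perfect competition, profit is maximized where P = MC.
171 = 9 + 18Q
162 = 18Q
Q* = 162/18 = 9

9


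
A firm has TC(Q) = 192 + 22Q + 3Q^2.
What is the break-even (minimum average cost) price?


AC(Q) = 192/Q + 22 + 3Q
To minimize: dAC/dQ = -192/Q^2 + 3 = 0
Q^2 = 192/3 = 64
Q* = 8
Min AC = 192/8 + 22 + 3*8
Min AC = 24 + 22 + 24 = 70

70


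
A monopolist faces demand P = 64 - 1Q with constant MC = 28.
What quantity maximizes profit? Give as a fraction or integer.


TR = P*Q = (64 - 1Q)Q = 64Q - 1Q^2
MR = dTR/dQ = 64 - 2Q
Set MR = MC:
64 - 2Q = 28
36 = 2Q
Q* = 36/2 = 18

18


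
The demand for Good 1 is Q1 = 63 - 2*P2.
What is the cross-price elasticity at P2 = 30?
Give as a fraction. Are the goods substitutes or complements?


dQ1/dP2 = -2
At P2 = 30: Q1 = 63 - 2*30 = 3
Exy = (dQ1/dP2)(P2/Q1) = -2 * 30 / 3 = -20
Since Exy < 0, the goods are complements.

-20 (complements)


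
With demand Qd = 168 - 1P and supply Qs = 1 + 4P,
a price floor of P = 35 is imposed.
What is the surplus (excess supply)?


At P = 35:
Qd = 168 - 1*35 = 133
Qs = 1 + 4*35 = 141
Surplus = Qs - Qd = 141 - 133 = 8

8


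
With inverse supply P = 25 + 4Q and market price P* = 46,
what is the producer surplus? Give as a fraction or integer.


Minimum supply price (at Q=0): P_min = 25
Quantity supplied at P* = 46:
Q* = (46 - 25)/4 = 21/4
PS = (1/2) * Q* * (P* - P_min)
PS = (1/2) * 21/4 * (46 - 25)
PS = (1/2) * 21/4 * 21 = 441/8

441/8


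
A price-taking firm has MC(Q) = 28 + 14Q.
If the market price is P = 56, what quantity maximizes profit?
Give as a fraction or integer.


In perfect competition, profit is maximized where P = MC.
56 = 28 + 14Q
28 = 14Q
Q* = 28/14 = 2

2


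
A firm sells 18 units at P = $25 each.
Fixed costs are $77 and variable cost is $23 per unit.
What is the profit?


Total Revenue = P * Q = 25 * 18 = $450
Total Cost = FC + VC*Q = 77 + 23*18 = $491
Profit = TR - TC = 450 - 491 = $-41

$-41


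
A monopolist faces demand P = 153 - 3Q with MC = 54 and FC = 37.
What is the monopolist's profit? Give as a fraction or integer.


MR = MC: 153 - 6Q = 54
Q* = 33/2
P* = 153 - 3*33/2 = 207/2
Profit = (P* - MC)*Q* - FC
= (207/2 - 54)*33/2 - 37
= 99/2*33/2 - 37
= 3267/4 - 37 = 3119/4

3119/4


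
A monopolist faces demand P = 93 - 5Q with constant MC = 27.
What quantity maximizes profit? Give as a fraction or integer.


TR = P*Q = (93 - 5Q)Q = 93Q - 5Q^2
MR = dTR/dQ = 93 - 10Q
Set MR = MC:
93 - 10Q = 27
66 = 10Q
Q* = 66/10 = 33/5

33/5


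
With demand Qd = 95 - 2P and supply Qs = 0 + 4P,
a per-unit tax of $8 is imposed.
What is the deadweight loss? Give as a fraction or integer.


Pre-tax equilibrium quantity: Q* = 190/3
Post-tax equilibrium quantity: Q_tax = 158/3
Reduction in quantity: Q* - Q_tax = 32/3
DWL = (1/2) * tax * (Q* - Q_tax)
DWL = (1/2) * 8 * 32/3 = 128/3

128/3


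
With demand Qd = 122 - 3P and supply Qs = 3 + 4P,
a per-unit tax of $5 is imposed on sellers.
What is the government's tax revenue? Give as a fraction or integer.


With tax on sellers, new supply: Qs' = 3 + 4(P - 5)
= 4P - 17
New equilibrium quantity:
Q_new = 437/7
Tax revenue = tax * Q_new = 5 * 437/7 = 2185/7

2185/7


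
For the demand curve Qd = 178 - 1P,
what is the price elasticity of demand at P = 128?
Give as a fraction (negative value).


dQ/dP = -1
At P = 128: Q = 178 - 1*128 = 50
E = (dQ/dP)(P/Q) = (-1)(128/50) = -64/25

-64/25


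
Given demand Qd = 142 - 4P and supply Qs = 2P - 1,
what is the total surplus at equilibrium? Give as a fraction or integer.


Find equilibrium: 142 - 4P = 2P - 1
142 + 1 = 6P
P* = 143/6 = 143/6
Q* = 2*143/6 - 1 = 140/3
Inverse demand: P = 71/2 - Q/4, so P_max = 71/2
Inverse supply: P = 1/2 + Q/2, so P_min = 1/2
CS = (1/2) * 140/3 * (71/2 - 143/6) = 2450/9
PS = (1/2) * 140/3 * (143/6 - 1/2) = 4900/9
TS = CS + PS = 2450/9 + 4900/9 = 2450/3

2450/3


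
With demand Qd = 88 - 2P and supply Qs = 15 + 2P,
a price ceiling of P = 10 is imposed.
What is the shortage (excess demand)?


At P = 10:
Qd = 88 - 2*10 = 68
Qs = 15 + 2*10 = 35
Shortage = Qd - Qs = 68 - 35 = 33

33


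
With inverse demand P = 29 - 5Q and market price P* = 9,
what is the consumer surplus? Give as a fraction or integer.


Maximum willingness to pay (at Q=0): P_max = 29
Quantity demanded at P* = 9:
Q* = (29 - 9)/5 = 4
CS = (1/2) * Q* * (P_max - P*)
CS = (1/2) * 4 * (29 - 9)
CS = (1/2) * 4 * 20 = 40

40


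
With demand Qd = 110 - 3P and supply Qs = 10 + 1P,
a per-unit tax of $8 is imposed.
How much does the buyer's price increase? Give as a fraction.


With a per-unit tax, the buyer's price increase depends on relative slopes.
Supply slope: d = 1, Demand slope: b = 3
Buyer's price increase = d * tax / (b + d)
= 1 * 8 / (3 + 1)
= 8 / 4 = 2

2


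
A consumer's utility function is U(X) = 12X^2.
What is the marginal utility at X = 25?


MU = dU/dX = 12*2*X^(2-1)
MU = 24*X^1
At X = 25:
MU = 24 * 25^1
MU = 24 * 25 = 600

600


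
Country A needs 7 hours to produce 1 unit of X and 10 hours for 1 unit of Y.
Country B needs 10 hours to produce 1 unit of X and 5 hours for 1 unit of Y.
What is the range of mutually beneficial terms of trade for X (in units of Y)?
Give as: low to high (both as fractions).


Opportunity cost of X for Country A = hours_X / hours_Y = 7/10 = 7/10 units of Y
Opportunity cost of X for Country B = hours_X / hours_Y = 10/5 = 2 units of Y
Terms of trade must be between the two opportunity costs.
Range: 7/10 to 2

7/10 to 2


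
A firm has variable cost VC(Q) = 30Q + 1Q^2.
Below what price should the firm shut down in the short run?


AVC(Q) = VC(Q)/Q = 30 + 1Q
AVC is increasing in Q, so minimum AVC is at Q -> 0+.
Min AVC = 30
The firm should shut down if P < 30.

30


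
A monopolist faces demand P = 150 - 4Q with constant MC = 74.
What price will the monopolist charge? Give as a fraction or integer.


MR = 150 - 8Q
Set MR = MC: 150 - 8Q = 74
Q* = 19/2
Substitute into demand:
P* = 150 - 4*19/2 = 112

112


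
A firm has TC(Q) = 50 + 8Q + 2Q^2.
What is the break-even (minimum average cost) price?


AC(Q) = 50/Q + 8 + 2Q
To minimize: dAC/dQ = -50/Q^2 + 2 = 0
Q^2 = 50/2 = 25
Q* = 5
Min AC = 50/5 + 8 + 2*5
Min AC = 10 + 8 + 10 = 28

28


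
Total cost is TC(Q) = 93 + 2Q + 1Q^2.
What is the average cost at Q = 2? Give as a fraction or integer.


TC(2) = 93 + 2*2 + 1*2^2
TC(2) = 93 + 4 + 4 = 101
AC = TC/Q = 101/2 = 101/2

101/2


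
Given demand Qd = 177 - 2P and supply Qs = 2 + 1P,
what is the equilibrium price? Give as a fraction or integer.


At equilibrium, Qd = Qs.
177 - 2P = 2 + 1P
177 - 2 = 2P + 1P
175 = 3P
P* = 175/3 = 175/3

175/3


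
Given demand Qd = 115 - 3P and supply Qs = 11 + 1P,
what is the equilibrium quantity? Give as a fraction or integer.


First find equilibrium price:
115 - 3P = 11 + 1P
P* = 104/4 = 26
Then substitute into demand:
Q* = 115 - 3 * 26 = 37

37


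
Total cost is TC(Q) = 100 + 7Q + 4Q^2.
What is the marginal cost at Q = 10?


MC = dTC/dQ = 7 + 2*4*Q
At Q = 10:
MC = 7 + 8*10
MC = 7 + 80 = 87

87


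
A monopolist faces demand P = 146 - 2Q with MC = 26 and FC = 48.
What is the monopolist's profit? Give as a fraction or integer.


MR = MC: 146 - 4Q = 26
Q* = 30
P* = 146 - 2*30 = 86
Profit = (P* - MC)*Q* - FC
= (86 - 26)*30 - 48
= 60*30 - 48
= 1800 - 48 = 1752

1752


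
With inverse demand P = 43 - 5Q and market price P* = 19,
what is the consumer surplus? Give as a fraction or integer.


Maximum willingness to pay (at Q=0): P_max = 43
Quantity demanded at P* = 19:
Q* = (43 - 19)/5 = 24/5
CS = (1/2) * Q* * (P_max - P*)
CS = (1/2) * 24/5 * (43 - 19)
CS = (1/2) * 24/5 * 24 = 288/5

288/5


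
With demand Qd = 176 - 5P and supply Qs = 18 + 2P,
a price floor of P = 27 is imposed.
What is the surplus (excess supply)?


At P = 27:
Qd = 176 - 5*27 = 41
Qs = 18 + 2*27 = 72
Surplus = Qs - Qd = 72 - 41 = 31

31


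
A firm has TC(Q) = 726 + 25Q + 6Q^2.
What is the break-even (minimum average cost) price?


AC(Q) = 726/Q + 25 + 6Q
To minimize: dAC/dQ = -726/Q^2 + 6 = 0
Q^2 = 726/6 = 121
Q* = 11
Min AC = 726/11 + 25 + 6*11
Min AC = 66 + 25 + 66 = 157

157


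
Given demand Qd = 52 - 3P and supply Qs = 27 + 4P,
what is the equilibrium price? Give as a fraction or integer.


At equilibrium, Qd = Qs.
52 - 3P = 27 + 4P
52 - 27 = 3P + 4P
25 = 7P
P* = 25/7 = 25/7

25/7


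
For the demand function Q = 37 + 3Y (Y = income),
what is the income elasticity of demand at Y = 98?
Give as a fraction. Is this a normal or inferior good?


dQ/dY = 3
At Y = 98: Q = 37 + 3*98 = 331
Ey = (dQ/dY)(Y/Q) = 3 * 98 / 331 = 294/331
Since Ey > 0, this is a normal good.

294/331 (normal good)


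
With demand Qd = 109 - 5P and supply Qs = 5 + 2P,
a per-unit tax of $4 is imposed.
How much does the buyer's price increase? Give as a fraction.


With a per-unit tax, the buyer's price increase depends on relative slopes.
Supply slope: d = 2, Demand slope: b = 5
Buyer's price increase = d * tax / (b + d)
= 2 * 4 / (5 + 2)
= 8 / 7 = 8/7

8/7


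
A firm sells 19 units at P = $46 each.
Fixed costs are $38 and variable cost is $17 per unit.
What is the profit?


Total Revenue = P * Q = 46 * 19 = $874
Total Cost = FC + VC*Q = 38 + 17*19 = $361
Profit = TR - TC = 874 - 361 = $513

$513


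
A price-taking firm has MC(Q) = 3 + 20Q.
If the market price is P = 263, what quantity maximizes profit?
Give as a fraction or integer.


In perfect competition, profit is maximized where P = MC.
263 = 3 + 20Q
260 = 20Q
Q* = 260/20 = 13

13


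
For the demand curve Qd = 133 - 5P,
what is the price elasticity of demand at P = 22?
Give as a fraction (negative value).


dQ/dP = -5
At P = 22: Q = 133 - 5*22 = 23
E = (dQ/dP)(P/Q) = (-5)(22/23) = -110/23

-110/23


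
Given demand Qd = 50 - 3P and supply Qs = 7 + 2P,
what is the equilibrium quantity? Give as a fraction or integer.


First find equilibrium price:
50 - 3P = 7 + 2P
P* = 43/5 = 43/5
Then substitute into demand:
Q* = 50 - 3 * 43/5 = 121/5

121/5


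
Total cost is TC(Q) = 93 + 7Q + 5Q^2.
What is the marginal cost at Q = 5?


MC = dTC/dQ = 7 + 2*5*Q
At Q = 5:
MC = 7 + 10*5
MC = 7 + 50 = 57

57


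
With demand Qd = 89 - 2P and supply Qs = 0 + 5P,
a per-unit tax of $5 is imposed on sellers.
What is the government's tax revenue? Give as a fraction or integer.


With tax on sellers, new supply: Qs' = 0 + 5(P - 5)
= 5P - 25
New equilibrium quantity:
Q_new = 395/7
Tax revenue = tax * Q_new = 5 * 395/7 = 1975/7

1975/7


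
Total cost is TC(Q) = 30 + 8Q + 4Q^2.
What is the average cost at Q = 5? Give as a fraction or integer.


TC(5) = 30 + 8*5 + 4*5^2
TC(5) = 30 + 40 + 100 = 170
AC = TC/Q = 170/5 = 34

34


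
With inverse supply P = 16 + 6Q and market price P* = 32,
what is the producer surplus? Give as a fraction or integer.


Minimum supply price (at Q=0): P_min = 16
Quantity supplied at P* = 32:
Q* = (32 - 16)/6 = 8/3
PS = (1/2) * Q* * (P* - P_min)
PS = (1/2) * 8/3 * (32 - 16)
PS = (1/2) * 8/3 * 16 = 64/3

64/3


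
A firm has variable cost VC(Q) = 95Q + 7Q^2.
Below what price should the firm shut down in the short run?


AVC(Q) = VC(Q)/Q = 95 + 7Q
AVC is increasing in Q, so minimum AVC is at Q -> 0+.
Min AVC = 95
The firm should shut down if P < 95.

95


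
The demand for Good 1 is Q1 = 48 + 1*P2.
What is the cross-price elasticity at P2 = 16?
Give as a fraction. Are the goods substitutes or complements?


dQ1/dP2 = 1
At P2 = 16: Q1 = 48 + 1*16 = 64
Exy = (dQ1/dP2)(P2/Q1) = 1 * 16 / 64 = 1/4
Since Exy > 0, the goods are substitutes.

1/4 (substitutes)


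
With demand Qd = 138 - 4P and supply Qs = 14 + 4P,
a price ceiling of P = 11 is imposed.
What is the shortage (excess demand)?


At P = 11:
Qd = 138 - 4*11 = 94
Qs = 14 + 4*11 = 58
Shortage = Qd - Qs = 94 - 58 = 36

36


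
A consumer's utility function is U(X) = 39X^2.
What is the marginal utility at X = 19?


MU = dU/dX = 39*2*X^(2-1)
MU = 78*X^1
At X = 19:
MU = 78 * 19^1
MU = 78 * 19 = 1482

1482


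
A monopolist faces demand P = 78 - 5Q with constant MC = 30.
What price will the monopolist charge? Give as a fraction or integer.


MR = 78 - 10Q
Set MR = MC: 78 - 10Q = 30
Q* = 24/5
Substitute into demand:
P* = 78 - 5*24/5 = 54

54


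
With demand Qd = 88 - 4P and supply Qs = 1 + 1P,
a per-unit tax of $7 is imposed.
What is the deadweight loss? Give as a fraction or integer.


Pre-tax equilibrium quantity: Q* = 92/5
Post-tax equilibrium quantity: Q_tax = 64/5
Reduction in quantity: Q* - Q_tax = 28/5
DWL = (1/2) * tax * (Q* - Q_tax)
DWL = (1/2) * 7 * 28/5 = 98/5

98/5


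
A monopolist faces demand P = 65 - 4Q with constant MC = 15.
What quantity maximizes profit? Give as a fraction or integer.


TR = P*Q = (65 - 4Q)Q = 65Q - 4Q^2
MR = dTR/dQ = 65 - 8Q
Set MR = MC:
65 - 8Q = 15
50 = 8Q
Q* = 50/8 = 25/4

25/4


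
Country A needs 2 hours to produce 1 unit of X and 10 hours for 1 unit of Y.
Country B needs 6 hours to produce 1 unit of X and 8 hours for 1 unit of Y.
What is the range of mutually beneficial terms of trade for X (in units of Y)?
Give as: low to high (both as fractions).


Opportunity cost of X for Country A = hours_X / hours_Y = 2/10 = 1/5 units of Y
Opportunity cost of X for Country B = hours_X / hours_Y = 6/8 = 3/4 units of Y
Terms of trade must be between the two opportunity costs.
Range: 1/5 to 3/4

1/5 to 3/4


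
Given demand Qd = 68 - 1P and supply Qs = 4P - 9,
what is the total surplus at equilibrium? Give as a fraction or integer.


Find equilibrium: 68 - 1P = 4P - 9
68 + 9 = 5P
P* = 77/5 = 77/5
Q* = 4*77/5 - 9 = 263/5
Inverse demand: P = 68 - Q/1, so P_max = 68
Inverse supply: P = 9/4 + Q/4, so P_min = 9/4
CS = (1/2) * 263/5 * (68 - 77/5) = 69169/50
PS = (1/2) * 263/5 * (77/5 - 9/4) = 69169/200
TS = CS + PS = 69169/50 + 69169/200 = 69169/40

69169/40


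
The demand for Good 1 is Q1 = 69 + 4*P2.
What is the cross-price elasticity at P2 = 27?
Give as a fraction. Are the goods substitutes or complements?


dQ1/dP2 = 4
At P2 = 27: Q1 = 69 + 4*27 = 177
Exy = (dQ1/dP2)(P2/Q1) = 4 * 27 / 177 = 36/59
Since Exy > 0, the goods are substitutes.

36/59 (substitutes)


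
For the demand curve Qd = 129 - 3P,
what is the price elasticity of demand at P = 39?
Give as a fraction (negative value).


dQ/dP = -3
At P = 39: Q = 129 - 3*39 = 12
E = (dQ/dP)(P/Q) = (-3)(39/12) = -39/4

-39/4


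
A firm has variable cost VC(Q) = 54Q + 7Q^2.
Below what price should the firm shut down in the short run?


AVC(Q) = VC(Q)/Q = 54 + 7Q
AVC is increasing in Q, so minimum AVC is at Q -> 0+.
Min AVC = 54
The firm should shut down if P < 54.

54


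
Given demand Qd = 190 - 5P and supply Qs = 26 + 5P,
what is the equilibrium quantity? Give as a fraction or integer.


First find equilibrium price:
190 - 5P = 26 + 5P
P* = 164/10 = 82/5
Then substitute into demand:
Q* = 190 - 5 * 82/5 = 108

108


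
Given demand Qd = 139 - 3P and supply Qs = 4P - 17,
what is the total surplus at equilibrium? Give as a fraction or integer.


Find equilibrium: 139 - 3P = 4P - 17
139 + 17 = 7P
P* = 156/7 = 156/7
Q* = 4*156/7 - 17 = 505/7
Inverse demand: P = 139/3 - Q/3, so P_max = 139/3
Inverse supply: P = 17/4 + Q/4, so P_min = 17/4
CS = (1/2) * 505/7 * (139/3 - 156/7) = 255025/294
PS = (1/2) * 505/7 * (156/7 - 17/4) = 255025/392
TS = CS + PS = 255025/294 + 255025/392 = 255025/168

255025/168


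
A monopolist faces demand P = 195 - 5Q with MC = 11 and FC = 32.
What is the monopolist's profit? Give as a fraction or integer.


MR = MC: 195 - 10Q = 11
Q* = 92/5
P* = 195 - 5*92/5 = 103
Profit = (P* - MC)*Q* - FC
= (103 - 11)*92/5 - 32
= 92*92/5 - 32
= 8464/5 - 32 = 8304/5

8304/5


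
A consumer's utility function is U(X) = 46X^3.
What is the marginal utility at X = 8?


MU = dU/dX = 46*3*X^(3-1)
MU = 138*X^2
At X = 8:
MU = 138 * 8^2
MU = 138 * 64 = 8832

8832


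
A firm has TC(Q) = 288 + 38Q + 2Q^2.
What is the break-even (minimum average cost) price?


AC(Q) = 288/Q + 38 + 2Q
To minimize: dAC/dQ = -288/Q^2 + 2 = 0
Q^2 = 288/2 = 144
Q* = 12
Min AC = 288/12 + 38 + 2*12
Min AC = 24 + 38 + 24 = 86

86


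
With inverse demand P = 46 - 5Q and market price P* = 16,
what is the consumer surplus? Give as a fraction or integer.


Maximum willingness to pay (at Q=0): P_max = 46
Quantity demanded at P* = 16:
Q* = (46 - 16)/5 = 6
CS = (1/2) * Q* * (P_max - P*)
CS = (1/2) * 6 * (46 - 16)
CS = (1/2) * 6 * 30 = 90

90


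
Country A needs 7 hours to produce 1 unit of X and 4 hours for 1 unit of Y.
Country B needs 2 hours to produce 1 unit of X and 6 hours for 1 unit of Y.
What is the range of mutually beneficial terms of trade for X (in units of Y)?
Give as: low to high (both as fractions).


Opportunity cost of X for Country A = hours_X / hours_Y = 7/4 = 7/4 units of Y
Opportunity cost of X for Country B = hours_X / hours_Y = 2/6 = 1/3 units of Y
Terms of trade must be between the two opportunity costs.
Range: 1/3 to 7/4

1/3 to 7/4


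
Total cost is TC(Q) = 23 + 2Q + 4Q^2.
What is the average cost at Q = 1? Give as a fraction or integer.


TC(1) = 23 + 2*1 + 4*1^2
TC(1) = 23 + 2 + 4 = 29
AC = TC/Q = 29/1 = 29

29


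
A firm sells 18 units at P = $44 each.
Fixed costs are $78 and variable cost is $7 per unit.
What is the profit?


Total Revenue = P * Q = 44 * 18 = $792
Total Cost = FC + VC*Q = 78 + 7*18 = $204
Profit = TR - TC = 792 - 204 = $588

$588


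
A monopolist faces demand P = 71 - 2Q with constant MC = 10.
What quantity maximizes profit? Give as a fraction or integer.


TR = P*Q = (71 - 2Q)Q = 71Q - 2Q^2
MR = dTR/dQ = 71 - 4Q
Set MR = MC:
71 - 4Q = 10
61 = 4Q
Q* = 61/4 = 61/4

61/4


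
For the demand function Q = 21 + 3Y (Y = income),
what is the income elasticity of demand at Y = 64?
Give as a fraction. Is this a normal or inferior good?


dQ/dY = 3
At Y = 64: Q = 21 + 3*64 = 213
Ey = (dQ/dY)(Y/Q) = 3 * 64 / 213 = 64/71
Since Ey > 0, this is a normal good.

64/71 (normal good)


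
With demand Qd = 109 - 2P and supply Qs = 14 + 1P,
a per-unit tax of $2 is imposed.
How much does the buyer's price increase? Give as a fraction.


With a per-unit tax, the buyer's price increase depends on relative slopes.
Supply slope: d = 1, Demand slope: b = 2
Buyer's price increase = d * tax / (b + d)
= 1 * 2 / (2 + 1)
= 2 / 3 = 2/3

2/3


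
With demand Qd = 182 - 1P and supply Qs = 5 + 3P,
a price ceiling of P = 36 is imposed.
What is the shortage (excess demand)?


At P = 36:
Qd = 182 - 1*36 = 146
Qs = 5 + 3*36 = 113
Shortage = Qd - Qs = 146 - 113 = 33

33


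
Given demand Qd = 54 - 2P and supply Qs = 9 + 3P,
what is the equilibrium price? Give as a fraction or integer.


At equilibrium, Qd = Qs.
54 - 2P = 9 + 3P
54 - 9 = 2P + 3P
45 = 5P
P* = 45/5 = 9

9


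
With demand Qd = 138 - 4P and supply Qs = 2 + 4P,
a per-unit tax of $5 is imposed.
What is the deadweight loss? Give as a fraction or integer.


Pre-tax equilibrium quantity: Q* = 70
Post-tax equilibrium quantity: Q_tax = 60
Reduction in quantity: Q* - Q_tax = 10
DWL = (1/2) * tax * (Q* - Q_tax)
DWL = (1/2) * 5 * 10 = 25

25


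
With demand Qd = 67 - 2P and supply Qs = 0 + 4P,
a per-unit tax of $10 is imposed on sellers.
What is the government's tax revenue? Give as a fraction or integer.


With tax on sellers, new supply: Qs' = 0 + 4(P - 10)
= 4P - 40
New equilibrium quantity:
Q_new = 94/3
Tax revenue = tax * Q_new = 10 * 94/3 = 940/3

940/3


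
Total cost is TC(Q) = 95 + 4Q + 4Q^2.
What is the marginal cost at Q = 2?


MC = dTC/dQ = 4 + 2*4*Q
At Q = 2:
MC = 4 + 8*2
MC = 4 + 16 = 20

20


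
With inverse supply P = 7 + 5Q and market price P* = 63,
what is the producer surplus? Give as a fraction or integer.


Minimum supply price (at Q=0): P_min = 7
Quantity supplied at P* = 63:
Q* = (63 - 7)/5 = 56/5
PS = (1/2) * Q* * (P* - P_min)
PS = (1/2) * 56/5 * (63 - 7)
PS = (1/2) * 56/5 * 56 = 1568/5

1568/5


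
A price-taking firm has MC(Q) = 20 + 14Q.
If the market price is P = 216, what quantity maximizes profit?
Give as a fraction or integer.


In perfect competition, profit is maximized where P = MC.
216 = 20 + 14Q
196 = 14Q
Q* = 196/14 = 14

14


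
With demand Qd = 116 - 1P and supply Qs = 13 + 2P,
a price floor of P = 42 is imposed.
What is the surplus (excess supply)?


At P = 42:
Qd = 116 - 1*42 = 74
Qs = 13 + 2*42 = 97
Surplus = Qs - Qd = 97 - 74 = 23

23


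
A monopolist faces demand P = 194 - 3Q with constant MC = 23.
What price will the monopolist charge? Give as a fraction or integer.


MR = 194 - 6Q
Set MR = MC: 194 - 6Q = 23
Q* = 57/2
Substitute into demand:
P* = 194 - 3*57/2 = 217/2

217/2


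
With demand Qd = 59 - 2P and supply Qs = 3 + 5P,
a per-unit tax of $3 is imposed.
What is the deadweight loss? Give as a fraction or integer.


Pre-tax equilibrium quantity: Q* = 43
Post-tax equilibrium quantity: Q_tax = 271/7
Reduction in quantity: Q* - Q_tax = 30/7
DWL = (1/2) * tax * (Q* - Q_tax)
DWL = (1/2) * 3 * 30/7 = 45/7

45/7


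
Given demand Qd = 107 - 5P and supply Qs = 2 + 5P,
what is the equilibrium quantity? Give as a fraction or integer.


First find equilibrium price:
107 - 5P = 2 + 5P
P* = 105/10 = 21/2
Then substitute into demand:
Q* = 107 - 5 * 21/2 = 109/2

109/2


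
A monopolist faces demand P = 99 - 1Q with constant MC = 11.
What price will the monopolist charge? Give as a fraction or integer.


MR = 99 - 2Q
Set MR = MC: 99 - 2Q = 11
Q* = 44
Substitute into demand:
P* = 99 - 1*44 = 55

55


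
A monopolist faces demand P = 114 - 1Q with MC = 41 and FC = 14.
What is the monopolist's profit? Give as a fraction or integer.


MR = MC: 114 - 2Q = 41
Q* = 73/2
P* = 114 - 1*73/2 = 155/2
Profit = (P* - MC)*Q* - FC
= (155/2 - 41)*73/2 - 14
= 73/2*73/2 - 14
= 5329/4 - 14 = 5273/4

5273/4


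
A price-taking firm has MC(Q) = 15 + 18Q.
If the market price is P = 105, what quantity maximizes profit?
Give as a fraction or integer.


In perfect competition, profit is maximized where P = MC.
105 = 15 + 18Q
90 = 18Q
Q* = 90/18 = 5

5


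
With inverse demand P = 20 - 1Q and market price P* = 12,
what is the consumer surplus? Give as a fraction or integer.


Maximum willingness to pay (at Q=0): P_max = 20
Quantity demanded at P* = 12:
Q* = (20 - 12)/1 = 8
CS = (1/2) * Q* * (P_max - P*)
CS = (1/2) * 8 * (20 - 12)
CS = (1/2) * 8 * 8 = 32

32


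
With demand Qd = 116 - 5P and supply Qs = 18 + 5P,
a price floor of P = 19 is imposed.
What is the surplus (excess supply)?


At P = 19:
Qd = 116 - 5*19 = 21
Qs = 18 + 5*19 = 113
Surplus = Qs - Qd = 113 - 21 = 92

92


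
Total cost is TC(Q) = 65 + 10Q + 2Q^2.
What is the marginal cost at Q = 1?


MC = dTC/dQ = 10 + 2*2*Q
At Q = 1:
MC = 10 + 4*1
MC = 10 + 4 = 14

14


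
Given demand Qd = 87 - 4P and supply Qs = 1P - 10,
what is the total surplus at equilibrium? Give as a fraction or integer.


Find equilibrium: 87 - 4P = 1P - 10
87 + 10 = 5P
P* = 97/5 = 97/5
Q* = 1*97/5 - 10 = 47/5
Inverse demand: P = 87/4 - Q/4, so P_max = 87/4
Inverse supply: P = 10 + Q/1, so P_min = 10
CS = (1/2) * 47/5 * (87/4 - 97/5) = 2209/200
PS = (1/2) * 47/5 * (97/5 - 10) = 2209/50
TS = CS + PS = 2209/200 + 2209/50 = 2209/40

2209/40


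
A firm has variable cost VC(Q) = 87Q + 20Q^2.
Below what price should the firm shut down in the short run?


AVC(Q) = VC(Q)/Q = 87 + 20Q
AVC is increasing in Q, so minimum AVC is at Q -> 0+.
Min AVC = 87
The firm should shut down if P < 87.

87


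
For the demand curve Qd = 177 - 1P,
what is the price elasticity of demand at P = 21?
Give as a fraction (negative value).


dQ/dP = -1
At P = 21: Q = 177 - 1*21 = 156
E = (dQ/dP)(P/Q) = (-1)(21/156) = -7/52

-7/52


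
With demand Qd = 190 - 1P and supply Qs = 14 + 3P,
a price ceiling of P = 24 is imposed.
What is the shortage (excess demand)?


At P = 24:
Qd = 190 - 1*24 = 166
Qs = 14 + 3*24 = 86
Shortage = Qd - Qs = 166 - 86 = 80

80


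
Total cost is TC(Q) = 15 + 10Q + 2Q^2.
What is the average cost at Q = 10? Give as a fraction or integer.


TC(10) = 15 + 10*10 + 2*10^2
TC(10) = 15 + 100 + 200 = 315
AC = TC/Q = 315/10 = 63/2

63/2


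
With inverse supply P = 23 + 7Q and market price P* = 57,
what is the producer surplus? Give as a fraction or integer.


Minimum supply price (at Q=0): P_min = 23
Quantity supplied at P* = 57:
Q* = (57 - 23)/7 = 34/7
PS = (1/2) * Q* * (P* - P_min)
PS = (1/2) * 34/7 * (57 - 23)
PS = (1/2) * 34/7 * 34 = 578/7

578/7


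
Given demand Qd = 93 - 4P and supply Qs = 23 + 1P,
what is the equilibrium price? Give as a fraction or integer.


At equilibrium, Qd = Qs.
93 - 4P = 23 + 1P
93 - 23 = 4P + 1P
70 = 5P
P* = 70/5 = 14

14


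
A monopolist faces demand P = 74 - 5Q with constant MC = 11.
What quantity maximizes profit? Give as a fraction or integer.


TR = P*Q = (74 - 5Q)Q = 74Q - 5Q^2
MR = dTR/dQ = 74 - 10Q
Set MR = MC:
74 - 10Q = 11
63 = 10Q
Q* = 63/10 = 63/10

63/10


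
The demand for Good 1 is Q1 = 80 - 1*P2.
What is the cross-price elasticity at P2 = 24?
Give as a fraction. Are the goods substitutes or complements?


dQ1/dP2 = -1
At P2 = 24: Q1 = 80 - 1*24 = 56
Exy = (dQ1/dP2)(P2/Q1) = -1 * 24 / 56 = -3/7
Since Exy < 0, the goods are complements.

-3/7 (complements)


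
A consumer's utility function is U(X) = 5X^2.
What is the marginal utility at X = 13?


MU = dU/dX = 5*2*X^(2-1)
MU = 10*X^1
At X = 13:
MU = 10 * 13^1
MU = 10 * 13 = 130

130


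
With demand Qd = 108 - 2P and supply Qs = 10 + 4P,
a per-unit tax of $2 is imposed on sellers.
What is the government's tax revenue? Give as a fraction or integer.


With tax on sellers, new supply: Qs' = 10 + 4(P - 2)
= 2 + 4P
New equilibrium quantity:
Q_new = 218/3
Tax revenue = tax * Q_new = 2 * 218/3 = 436/3

436/3


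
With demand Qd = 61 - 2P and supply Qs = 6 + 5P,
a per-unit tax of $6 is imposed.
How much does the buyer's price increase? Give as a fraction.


With a per-unit tax, the buyer's price increase depends on relative slopes.
Supply slope: d = 5, Demand slope: b = 2
Buyer's price increase = d * tax / (b + d)
= 5 * 6 / (2 + 5)
= 30 / 7 = 30/7

30/7


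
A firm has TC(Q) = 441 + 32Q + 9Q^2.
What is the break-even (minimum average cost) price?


AC(Q) = 441/Q + 32 + 9Q
To minimize: dAC/dQ = -441/Q^2 + 9 = 0
Q^2 = 441/9 = 49
Q* = 7
Min AC = 441/7 + 32 + 9*7
Min AC = 63 + 32 + 63 = 158

158


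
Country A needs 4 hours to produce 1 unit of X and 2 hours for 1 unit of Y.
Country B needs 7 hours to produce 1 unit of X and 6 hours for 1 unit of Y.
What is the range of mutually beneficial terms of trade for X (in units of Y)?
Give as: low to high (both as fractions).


Opportunity cost of X for Country A = hours_X / hours_Y = 4/2 = 2 units of Y
Opportunity cost of X for Country B = hours_X / hours_Y = 7/6 = 7/6 units of Y
Terms of trade must be between the two opportunity costs.
Range: 7/6 to 2

7/6 to 2


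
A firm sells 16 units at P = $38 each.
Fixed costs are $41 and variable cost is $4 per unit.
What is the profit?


Total Revenue = P * Q = 38 * 16 = $608
Total Cost = FC + VC*Q = 41 + 4*16 = $105
Profit = TR - TC = 608 - 105 = $503

$503


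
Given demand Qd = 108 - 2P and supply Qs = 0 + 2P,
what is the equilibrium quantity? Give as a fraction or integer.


First find equilibrium price:
108 - 2P = 0 + 2P
P* = 108/4 = 27
Then substitute into demand:
Q* = 108 - 2 * 27 = 54

54


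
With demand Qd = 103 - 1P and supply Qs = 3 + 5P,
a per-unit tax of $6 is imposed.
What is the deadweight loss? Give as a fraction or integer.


Pre-tax equilibrium quantity: Q* = 259/3
Post-tax equilibrium quantity: Q_tax = 244/3
Reduction in quantity: Q* - Q_tax = 5
DWL = (1/2) * tax * (Q* - Q_tax)
DWL = (1/2) * 6 * 5 = 15

15


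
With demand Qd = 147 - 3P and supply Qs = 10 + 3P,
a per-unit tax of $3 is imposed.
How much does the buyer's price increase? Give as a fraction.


With a per-unit tax, the buyer's price increase depends on relative slopes.
Supply slope: d = 3, Demand slope: b = 3
Buyer's price increase = d * tax / (b + d)
= 3 * 3 / (3 + 3)
= 9 / 6 = 3/2

3/2
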